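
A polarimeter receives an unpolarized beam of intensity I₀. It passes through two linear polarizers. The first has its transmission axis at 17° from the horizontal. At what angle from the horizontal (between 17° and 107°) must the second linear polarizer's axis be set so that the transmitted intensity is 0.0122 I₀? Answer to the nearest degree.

Unpolarized light through the first polarizer → I₁ = ½ I₀, now polarized at 17°.
Need I₂/I₀ = 0.0122, so cos²(θ − 17°) = 0.0122 / 0.5 = 0.0244.
θ − 17° = arccos(√0.0244) = 81.0°, giving θ ≈ 17 + 81.0 = 98.0°.

θ ≈ 98°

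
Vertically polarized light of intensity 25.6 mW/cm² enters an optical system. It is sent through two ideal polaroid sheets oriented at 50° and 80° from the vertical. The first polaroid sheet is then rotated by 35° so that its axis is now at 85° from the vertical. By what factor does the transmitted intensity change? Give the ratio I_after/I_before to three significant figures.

Before rotation:
By Malus's law, I₁ = I₀ cos²(50° − 0°) = I₀ cos²(50°) = 0.4132 I₀.
I₂ = I₁ cos²(80° − 50°) = 0.4132 I₀ · cos²(30°) = 0.3099 I₀.
After rotation:
I₁ = I₀ cos²(85° − 0°) = I₀ cos²(85°) = 0.007596 I₀.
I₂ = I₁ cos²(80° − 85°) = 0.007596 I₀ · cos²(5°) = 0.007538 I₀.
Ratio = 0.007538 / 0.3099 = 0.02433.

I_new/I_old ≈ 0.0243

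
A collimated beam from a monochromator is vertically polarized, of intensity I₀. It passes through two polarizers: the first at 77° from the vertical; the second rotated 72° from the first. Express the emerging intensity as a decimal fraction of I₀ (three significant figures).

≈ 0.00483 I₀

I₁ = I₀ cos²(77° − 0°) = I₀ cos²(77°) = 0.0506 I₀.
I₂ = I₁ cos²(72°) = 0.0506 · 0.09549 I₀ = 0.004832 I₀.
Transmitted fraction = 0.004832.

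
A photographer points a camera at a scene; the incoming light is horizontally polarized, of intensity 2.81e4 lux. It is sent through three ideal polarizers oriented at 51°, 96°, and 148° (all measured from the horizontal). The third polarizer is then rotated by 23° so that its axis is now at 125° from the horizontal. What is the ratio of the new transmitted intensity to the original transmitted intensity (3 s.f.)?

I_new/I_old ≈ 2.02

Before rotation:
By Malus's law, I₁ = I₀ cos²(51° − 0°) = I₀ cos²(51°) = 0.396 I₀.
I₂ = I₁ cos²(96° − 51°) = 0.396 I₀ · cos²(45°) = 0.198 I₀.
I₃ = I₂ cos²(148° − 96°) = 0.198 I₀ · cos²(52°) = 0.07506 I₀.
After rotation:
I₁ = I₀ cos²(51° − 0°) = I₀ cos²(51°) = 0.396 I₀.
I₂ = I₁ cos²(96° − 51°) = 0.396 I₀ · cos²(45°) = 0.198 I₀.
I₃ = I₂ cos²(125° − 96°) = 0.198 I₀ · cos²(29°) = 0.1515 I₀.
Ratio = 0.1515 / 0.07506 = 2.018.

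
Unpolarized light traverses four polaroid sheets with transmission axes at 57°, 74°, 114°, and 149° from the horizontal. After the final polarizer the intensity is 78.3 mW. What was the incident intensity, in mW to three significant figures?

Unpolarized light through the first polarizer → I₁ = ½ I₀, now polarized at 57°.
I₂ = I₁ cos²(74° − 57°) = 0.5 I₀ · cos²(17°) = 0.4573 I₀.
I₃ = I₂ cos²(114° − 74°) = 0.4573 I₀ · cos²(40°) = 0.2683 I₀.
I₄ = I₃ cos²(149° − 114°) = 0.2683 I₀ · cos²(35°) = 0.1801 I₀.
So 78.3 mW = 0.1801 I₀, giving I₀ = 78.3/0.1801 = 434.9 mW.

I₀ ≈ 435 mW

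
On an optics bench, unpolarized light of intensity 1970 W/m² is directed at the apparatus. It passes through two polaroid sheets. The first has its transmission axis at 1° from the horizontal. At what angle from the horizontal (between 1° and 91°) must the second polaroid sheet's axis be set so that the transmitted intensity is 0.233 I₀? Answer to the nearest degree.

θ ≈ 48°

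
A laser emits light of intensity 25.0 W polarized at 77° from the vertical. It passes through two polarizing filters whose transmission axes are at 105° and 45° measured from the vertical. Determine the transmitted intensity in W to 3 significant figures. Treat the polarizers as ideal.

I ≈ 4.87 W

By Malus's law, I₁ = 25.0 W · cos²(28°) = 19.49 W.
I₂ = I₁ · cos²(60°) = 19.49 · 0.25 = 4.872 W.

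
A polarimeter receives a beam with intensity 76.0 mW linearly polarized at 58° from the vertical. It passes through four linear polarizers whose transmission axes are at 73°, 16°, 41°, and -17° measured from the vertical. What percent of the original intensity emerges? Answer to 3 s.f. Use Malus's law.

≈ 6.38%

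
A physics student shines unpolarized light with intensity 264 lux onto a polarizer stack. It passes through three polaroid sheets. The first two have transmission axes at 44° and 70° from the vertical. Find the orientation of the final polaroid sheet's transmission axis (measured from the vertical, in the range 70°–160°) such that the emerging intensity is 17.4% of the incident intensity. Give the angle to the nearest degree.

Unpolarized light through the first polarizer → I₁ = ½ I₀, now polarized at 44°.
I₂ = I₁ cos²(70° − 44°) = 0.5 I₀ · cos²(26°) = 0.4039 I₀.
Need I₃/I₀ = 0.174, so cos²(θ − 70°) = 0.174 / 0.4039 = 0.4308.
θ − 70° = arccos(√0.4308) = 49.0°, giving θ ≈ 70 + 49.0 = 119.0°.

θ ≈ 119°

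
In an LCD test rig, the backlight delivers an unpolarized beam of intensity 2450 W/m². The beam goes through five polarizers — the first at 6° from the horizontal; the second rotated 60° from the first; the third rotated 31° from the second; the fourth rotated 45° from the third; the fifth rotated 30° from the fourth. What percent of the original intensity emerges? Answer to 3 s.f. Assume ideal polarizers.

≈ 3.44%

Unpolarized light through the first polarizer → I₁ = 2450 W/m²/2 = 1225 W/m², polarized at 6°.
I₂ = I₁ · cos²(60°) = 1225 · 0.25 = 306.3 W/m².
I₃ = I₂ · cos²(31°) = 306.3 · 0.7347 = 225 W/m².
I₄ = I₃ · cos²(45°) = 225 · 0.5 = 112.5 W/m².
I₅ = I₄ · cos²(30°) = 112.5 · 0.75 = 84.38 W/m².
That is 3.444% of the incident intensity.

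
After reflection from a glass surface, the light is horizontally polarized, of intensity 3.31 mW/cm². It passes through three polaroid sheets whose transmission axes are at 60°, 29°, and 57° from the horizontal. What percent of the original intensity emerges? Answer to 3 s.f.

By Malus's law, I₁ = 3.31 mW/cm² · cos²(60°) = 0.8275 mW/cm².
I₂ = I₁ · cos²(31°) = 0.8275 · 0.7347 = 0.608 mW/cm².
I₃ = I₂ · cos²(28°) = 0.608 · 0.7796 = 0.474 mW/cm².
That is 14.32% of the incident intensity.

≈ 14.3%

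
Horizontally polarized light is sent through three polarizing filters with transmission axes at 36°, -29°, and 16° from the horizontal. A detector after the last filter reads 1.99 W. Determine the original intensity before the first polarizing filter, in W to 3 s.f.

I₁ = I₀ cos²(36° − 0°) = I₀ cos²(36°) = 0.6545 I₀.
I₂ = I₁ cos²(-29° − 36°) = 0.6545 I₀ · cos²(65°) = 0.1169 I₀.
I₃ = I₂ cos²(16° + 29°) = 0.1169 I₀ · cos²(45°) = 0.05845 I₀.
So 1.99 W = 0.05845 I₀, giving I₀ = 1.99/0.05845 = 34.05 W.

I₀ ≈ 34.0 W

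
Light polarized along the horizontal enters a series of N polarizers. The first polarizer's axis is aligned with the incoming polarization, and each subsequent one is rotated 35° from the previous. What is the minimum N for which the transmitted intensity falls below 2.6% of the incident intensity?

First polarizer is aligned with the polarization: full transmission.
Each further stage multiplies by cos²(35°) = 0.671.
After N polarizers: T = 0.671^(N−1). Require T < 0.026 ⇒ N−1 > ln(0.026)/ln(0.671) = 9.15, so N−1 ≥ 10 and N = 11.
Check: N=11 gives T = 0.01851 < 0.026; N=10 gives T = 0.02758.

N = 11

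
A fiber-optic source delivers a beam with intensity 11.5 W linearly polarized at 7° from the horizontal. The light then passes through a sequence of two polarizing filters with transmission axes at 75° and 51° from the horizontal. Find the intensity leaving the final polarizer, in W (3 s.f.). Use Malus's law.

By Malus's law, I₁ = 11.5 W · cos²(68°) = 1.614 W.
I₂ = I₁ · cos²(24°) = 1.614 · 0.8346 = 1.347 W.

I ≈ 1.35 W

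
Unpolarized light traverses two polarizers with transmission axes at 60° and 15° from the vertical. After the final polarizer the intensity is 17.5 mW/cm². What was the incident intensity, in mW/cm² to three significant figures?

Unpolarized light through the first polarizer → I₁ = ½ I₀, now polarized at 60°.
I₂ = I₁ cos²(15° − 60°) = 0.5 I₀ · cos²(45°) = 0.25 I₀.
So 17.5 mW/cm² = 0.25 I₀, giving I₀ = 17.5/0.25 = 70 mW/cm².

I₀ ≈ 70.0 mW/cm²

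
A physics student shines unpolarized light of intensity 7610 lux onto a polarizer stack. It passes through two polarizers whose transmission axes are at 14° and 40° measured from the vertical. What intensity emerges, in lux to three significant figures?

Unpolarized light through the first polarizer → I₁ = 7610 lux/2 = 3805 lux, polarized at 14°.
I₂ = I₁ · cos²(26°) = 3805 · 0.8078 = 3074 lux.

I ≈ 3070 lux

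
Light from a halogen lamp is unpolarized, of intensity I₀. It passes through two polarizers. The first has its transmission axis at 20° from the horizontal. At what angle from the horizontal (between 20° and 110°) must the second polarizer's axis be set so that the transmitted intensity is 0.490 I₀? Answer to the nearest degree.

Unpolarized light through the first polarizer → I₁ = ½ I₀, now polarized at 20°.
Need I₂/I₀ = 0.49, so cos²(θ − 20°) = 0.49 / 0.5 = 0.98.
θ − 20° = arccos(√0.98) = 8.1°, giving θ ≈ 20 + 8.1 = 28.1°.

θ ≈ 28°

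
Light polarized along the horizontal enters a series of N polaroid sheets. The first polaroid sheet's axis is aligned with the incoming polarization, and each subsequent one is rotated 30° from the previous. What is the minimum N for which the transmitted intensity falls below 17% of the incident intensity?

N = 8

First polarizer is aligned with the polarization: full transmission.
Each further stage multiplies by cos²(30°) = 0.75.
After N polarizers: T = 0.75^(N−1). Require T < 0.17 ⇒ N−1 > ln(0.17)/ln(0.75) = 6.16, so N−1 ≥ 7 and N = 8.
Check: N=8 gives T = 0.1335 < 0.17; N=7 gives T = 0.178.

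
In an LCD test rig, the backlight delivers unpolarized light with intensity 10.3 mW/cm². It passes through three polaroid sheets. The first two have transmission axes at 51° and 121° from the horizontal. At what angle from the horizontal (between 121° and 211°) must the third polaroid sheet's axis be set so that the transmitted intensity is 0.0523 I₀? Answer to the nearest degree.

Unpolarized light through the first polarizer → I₁ = ½ I₀, now polarized at 51°.
I₂ = I₁ cos²(121° − 51°) = 0.5 I₀ · cos²(70°) = 0.05849 I₀.
Need I₃/I₀ = 0.0523, so cos²(θ − 121°) = 0.0523 / 0.05849 = 0.8942.
θ − 121° = arccos(√0.8942) = 19.0°, giving θ ≈ 121 + 19.0 = 140.0°.

θ ≈ 140°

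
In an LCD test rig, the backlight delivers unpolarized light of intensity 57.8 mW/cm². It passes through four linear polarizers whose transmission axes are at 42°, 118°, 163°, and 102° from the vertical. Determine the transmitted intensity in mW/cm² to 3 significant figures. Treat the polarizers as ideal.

Unpolarized light through the first polarizer → I₁ = 57.8 mW/cm²/2 = 28.9 mW/cm², polarized at 42°.
I₂ = I₁ · cos²(76°) = 28.9 · 0.05853 = 1.691 mW/cm².
I₃ = I₂ · cos²(45°) = 1.691 · 0.5 = 0.8457 mW/cm².
I₄ = I₃ · cos²(61°) = 0.8457 · 0.235 = 0.1988 mW/cm².

I ≈ 0.199 mW/cm²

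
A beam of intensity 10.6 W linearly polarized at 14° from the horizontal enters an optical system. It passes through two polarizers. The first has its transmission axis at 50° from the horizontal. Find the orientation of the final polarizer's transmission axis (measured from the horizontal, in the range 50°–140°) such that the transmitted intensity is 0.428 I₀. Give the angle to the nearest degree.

θ ≈ 86°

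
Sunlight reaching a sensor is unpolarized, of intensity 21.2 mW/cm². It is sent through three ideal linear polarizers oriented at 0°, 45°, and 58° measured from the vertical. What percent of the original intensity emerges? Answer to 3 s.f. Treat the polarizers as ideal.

Unpolarized light through the first polarizer → I₁ = 21.2 mW/cm²/2 = 10.6 mW/cm², polarized at 0°.
I₂ = I₁ · cos²(45°) = 10.6 · 0.5 = 5.3 mW/cm².
I₃ = I₂ · cos²(13°) = 5.3 · 0.9494 = 5.032 mW/cm².
That is 23.73% of the incident intensity.

≈ 23.7%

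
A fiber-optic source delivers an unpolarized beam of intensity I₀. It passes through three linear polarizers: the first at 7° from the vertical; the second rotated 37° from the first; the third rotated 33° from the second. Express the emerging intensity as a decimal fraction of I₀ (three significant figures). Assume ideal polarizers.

≈ 0.224 I₀

Unpolarized light through the first polarizer → I₁ = ½ I₀, now polarized at 7°.
I₂ = I₁ cos²(37°) = 0.5 · 0.6378 I₀ = 0.3189 I₀.
I₃ = I₂ cos²(33°) = 0.3189 · 0.7034 I₀ = 0.2243 I₀.
Transmitted fraction = 0.2243.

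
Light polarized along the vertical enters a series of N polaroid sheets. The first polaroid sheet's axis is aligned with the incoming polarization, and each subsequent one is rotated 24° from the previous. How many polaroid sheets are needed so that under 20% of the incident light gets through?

N = 10

First polarizer is aligned with the polarization: full transmission.
Each further stage multiplies by cos²(24°) = 0.8346.
After N polarizers: T = 0.8346^(N−1). Require T < 0.20 ⇒ N−1 > ln(0.20)/ln(0.8346) = 8.90, so N−1 ≥ 9 and N = 10.
Check: N=10 gives T = 0.1964 < 0.20; N=9 gives T = 0.2353.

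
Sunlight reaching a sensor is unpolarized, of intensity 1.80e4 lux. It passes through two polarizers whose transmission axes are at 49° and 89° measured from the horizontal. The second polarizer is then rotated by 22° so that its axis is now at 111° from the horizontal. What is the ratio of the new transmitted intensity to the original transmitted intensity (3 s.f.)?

Before rotation:
Unpolarized light through the first polarizer → I₁ = ½ I₀, now polarized at 49°.
I₂ = I₁ cos²(89° − 49°) = 0.5 I₀ · cos²(40°) = 0.2934 I₀.
After rotation:
Unpolarized light through the first polarizer → I₁ = ½ I₀, now polarized at 49°.
I₂ = I₁ cos²(111° − 49°) = 0.5 I₀ · cos²(62°) = 0.1102 I₀.
Ratio = 0.1102 / 0.2934 = 0.3756.

I_new/I_old ≈ 0.376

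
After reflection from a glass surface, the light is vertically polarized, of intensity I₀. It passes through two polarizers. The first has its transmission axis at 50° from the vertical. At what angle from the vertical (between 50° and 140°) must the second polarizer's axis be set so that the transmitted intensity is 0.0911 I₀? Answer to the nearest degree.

I₁ = I₀ cos²(50° − 0°) = I₀ cos²(50°) = 0.4132 I₀.
Need I₂/I₀ = 0.0911, so cos²(θ − 50°) = 0.0911 / 0.4132 = 0.2205.
θ − 50° = arccos(√0.2205) = 62.0°, giving θ ≈ 50 + 62.0 = 112.0°.

θ ≈ 112°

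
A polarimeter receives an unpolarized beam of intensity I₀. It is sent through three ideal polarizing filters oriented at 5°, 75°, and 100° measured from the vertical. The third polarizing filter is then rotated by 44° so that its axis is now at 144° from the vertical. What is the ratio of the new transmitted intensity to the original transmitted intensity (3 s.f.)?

I_new/I_old ≈ 0.156

Before rotation:
Unpolarized light through the first polarizer → I₁ = ½ I₀, now polarized at 5°.
I₂ = I₁ cos²(75° − 5°) = 0.5 I₀ · cos²(70°) = 0.05849 I₀.
I₃ = I₂ cos²(100° − 75°) = 0.05849 I₀ · cos²(25°) = 0.04804 I₀.
After rotation:
Unpolarized light through the first polarizer → I₁ = ½ I₀, now polarized at 5°.
I₂ = I₁ cos²(75° − 5°) = 0.5 I₀ · cos²(70°) = 0.05849 I₀.
I₃ = I₂ cos²(144° − 75°) = 0.05849 I₀ · cos²(69°) = 0.007512 I₀.
Ratio = 0.007512 / 0.04804 = 0.1564.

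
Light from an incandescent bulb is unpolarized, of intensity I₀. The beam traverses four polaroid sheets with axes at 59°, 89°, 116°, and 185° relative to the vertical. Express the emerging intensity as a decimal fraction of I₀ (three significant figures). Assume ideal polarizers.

≈ 0.0382 I₀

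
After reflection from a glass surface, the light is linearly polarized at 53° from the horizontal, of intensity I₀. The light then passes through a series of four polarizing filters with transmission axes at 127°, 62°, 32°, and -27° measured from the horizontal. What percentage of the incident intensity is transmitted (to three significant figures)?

≈ 0.270%

I₁ = I₀ cos²(127° − 53°) = I₀ cos²(74°) = 0.07598 I₀.
I₂ = I₁ cos²(62° − 127°) = 0.07598 I₀ · cos²(65°) = 0.01357 I₀.
I₃ = I₂ cos²(32° − 62°) = 0.01357 I₀ · cos²(30°) = 0.01018 I₀.
I₄ = I₃ cos²(-27° − 32°) = 0.01018 I₀ · cos²(59°) = 0.0027 I₀.
That is 0.27% of the incident intensity.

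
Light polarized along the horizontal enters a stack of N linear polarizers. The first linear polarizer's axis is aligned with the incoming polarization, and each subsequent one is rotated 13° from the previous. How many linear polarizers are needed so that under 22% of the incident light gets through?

First polarizer is aligned with the polarization: full transmission.
Each further stage multiplies by cos²(13°) = 0.9494.
After N polarizers: T = 0.9494^(N−1). Require T < 0.22 ⇒ N−1 > ln(0.22)/ln(0.9494) = 29.16, so N−1 ≥ 30 and N = 31.
Check: N=31 gives T = 0.2106 < 0.22; N=30 gives T = 0.2218.

N = 31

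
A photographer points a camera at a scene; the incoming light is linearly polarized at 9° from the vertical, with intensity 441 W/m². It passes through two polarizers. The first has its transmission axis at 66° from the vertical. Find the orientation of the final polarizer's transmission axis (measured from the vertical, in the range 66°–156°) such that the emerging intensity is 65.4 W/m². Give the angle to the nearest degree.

θ ≈ 111°

By Malus's law, I₁ = I₀ cos²(66° − 9°) = I₀ cos²(57°) = 0.2966 I₀.
Target fraction: 65.4 / 441 W/m² = 0.1483 of I₀.
Need I₂/I₀ = 0.1483, so cos²(θ − 66°) = 0.1483 / 0.2966 = 0.4999.
θ − 66° = arccos(√0.4999) = 45.0°, giving θ ≈ 66 + 45.0 = 111.0°.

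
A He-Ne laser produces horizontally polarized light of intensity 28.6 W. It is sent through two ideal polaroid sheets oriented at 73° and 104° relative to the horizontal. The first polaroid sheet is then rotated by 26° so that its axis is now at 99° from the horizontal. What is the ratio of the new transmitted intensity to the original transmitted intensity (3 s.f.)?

I_new/I_old ≈ 0.387

Before rotation:
I₁ = I₀ cos²(73° − 0°) = I₀ cos²(73°) = 0.08548 I₀.
I₂ = I₁ cos²(104° − 73°) = 0.08548 I₀ · cos²(31°) = 0.06281 I₀.
After rotation:
I₁ = I₀ cos²(99° − 0°) = I₀ cos²(81°) = 0.02447 I₀.
I₂ = I₁ cos²(104° − 99°) = 0.02447 I₀ · cos²(5°) = 0.02429 I₀.
Ratio = 0.02429 / 0.06281 = 0.3867.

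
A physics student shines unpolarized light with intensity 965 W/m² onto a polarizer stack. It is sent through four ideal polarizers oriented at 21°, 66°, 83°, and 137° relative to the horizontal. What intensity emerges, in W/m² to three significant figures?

I ≈ 76.2 W/m²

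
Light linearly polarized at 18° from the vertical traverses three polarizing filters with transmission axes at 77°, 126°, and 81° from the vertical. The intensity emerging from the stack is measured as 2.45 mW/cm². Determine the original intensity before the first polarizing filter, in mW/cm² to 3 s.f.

I₁ = I₀ cos²(77° − 18°) = I₀ cos²(59°) = 0.2653 I₀.
I₂ = I₁ cos²(126° − 77°) = 0.2653 I₀ · cos²(49°) = 0.1142 I₀.
I₃ = I₂ cos²(81° − 126°) = 0.1142 I₀ · cos²(45°) = 0.05709 I₀.
So 2.45 mW/cm² = 0.05709 I₀, giving I₀ = 2.45/0.05709 = 42.92 mW/cm².

I₀ ≈ 42.9 mW/cm²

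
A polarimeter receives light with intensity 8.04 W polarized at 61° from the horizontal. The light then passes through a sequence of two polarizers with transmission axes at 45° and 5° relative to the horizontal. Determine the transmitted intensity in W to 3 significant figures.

I₁ = 8.04 W · cos²(16°) = 7.429 W.
I₂ = I₁ · cos²(40°) = 7.429 · 0.5868 = 4.36 W.

I ≈ 4.36 W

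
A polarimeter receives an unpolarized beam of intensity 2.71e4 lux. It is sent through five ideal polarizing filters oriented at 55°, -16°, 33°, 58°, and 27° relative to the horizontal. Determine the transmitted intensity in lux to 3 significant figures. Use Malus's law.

I ≈ 373 lux

Unpolarized light through the first polarizer → I₁ = 2.71e4 lux/2 = 1.355e+04 lux, polarized at 55°.
I₂ = I₁ · cos²(71°) = 1.355e+04 · 0.106 = 1436 lux.
I₃ = I₂ · cos²(49°) = 1436 · 0.4304 = 618.2 lux.
I₄ = I₃ · cos²(25°) = 618.2 · 0.8214 = 507.8 lux.
I₅ = I₄ · cos²(31°) = 507.8 · 0.7347 = 373.1 lux.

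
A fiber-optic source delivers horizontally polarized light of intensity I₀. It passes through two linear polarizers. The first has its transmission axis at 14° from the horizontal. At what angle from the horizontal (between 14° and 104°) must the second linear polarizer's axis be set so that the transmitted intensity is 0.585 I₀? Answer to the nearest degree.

θ ≈ 52°

I₁ = I₀ cos²(14° − 0°) = I₀ cos²(14°) = 0.9415 I₀.
Need I₂/I₀ = 0.585, so cos²(θ − 14°) = 0.585 / 0.9415 = 0.6214.
θ − 14° = arccos(√0.6214) = 38.0°, giving θ ≈ 14 + 38.0 = 52.0°.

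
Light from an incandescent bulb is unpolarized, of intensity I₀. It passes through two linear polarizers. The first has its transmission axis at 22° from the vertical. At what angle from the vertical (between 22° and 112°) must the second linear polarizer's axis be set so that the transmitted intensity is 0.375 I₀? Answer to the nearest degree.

θ ≈ 52°

Unpolarized light through the first polarizer → I₁ = ½ I₀, now polarized at 22°.
Need I₂/I₀ = 0.375, so cos²(θ − 22°) = 0.375 / 0.5 = 0.75.
θ − 22° = arccos(√0.75) = 30.0°, giving θ ≈ 22 + 30.0 = 52.0°.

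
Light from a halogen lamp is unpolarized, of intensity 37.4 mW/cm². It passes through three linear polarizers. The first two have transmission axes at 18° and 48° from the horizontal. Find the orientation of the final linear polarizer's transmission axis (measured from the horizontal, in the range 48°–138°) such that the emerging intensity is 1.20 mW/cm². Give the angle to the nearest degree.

Unpolarized light through the first polarizer → I₁ = ½ I₀, now polarized at 18°.
I₂ = I₁ cos²(48° − 18°) = 0.5 I₀ · cos²(30°) = 0.375 I₀.
Target fraction: 1.20 / 37.4 mW/cm² = 0.03209 of I₀.
Need I₃/I₀ = 0.03209, so cos²(θ − 48°) = 0.03209 / 0.375 = 0.08556.
θ − 48° = arccos(√0.08556) = 73.0°, giving θ ≈ 48 + 73.0 = 121.0°.

θ ≈ 121°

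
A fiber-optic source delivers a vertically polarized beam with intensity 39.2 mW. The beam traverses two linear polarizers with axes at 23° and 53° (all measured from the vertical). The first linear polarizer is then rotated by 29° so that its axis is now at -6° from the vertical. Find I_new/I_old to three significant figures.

I_new/I_old ≈ 0.413

Before rotation:
I₁ = I₀ cos²(23° − 0°) = I₀ cos²(23°) = 0.8473 I₀.
I₂ = I₁ cos²(53° − 23°) = 0.8473 I₀ · cos²(30°) = 0.6355 I₀.
After rotation:
I₁ = I₀ cos²(-6° − 0°) = I₀ cos²(6°) = 0.9891 I₀.
I₂ = I₁ cos²(53° + 6°) = 0.9891 I₀ · cos²(59°) = 0.2624 I₀.
Ratio = 0.2624 / 0.6355 = 0.4129.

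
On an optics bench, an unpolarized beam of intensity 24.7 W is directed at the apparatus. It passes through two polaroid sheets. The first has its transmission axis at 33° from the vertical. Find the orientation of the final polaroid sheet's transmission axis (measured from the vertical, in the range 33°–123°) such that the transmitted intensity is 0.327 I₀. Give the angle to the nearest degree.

θ ≈ 69°

Unpolarized light through the first polarizer → I₁ = ½ I₀, now polarized at 33°.
Need I₂/I₀ = 0.327, so cos²(θ − 33°) = 0.327 / 0.5 = 0.654.
θ − 33° = arccos(√0.654) = 36.0°, giving θ ≈ 33 + 36.0 = 69.0°.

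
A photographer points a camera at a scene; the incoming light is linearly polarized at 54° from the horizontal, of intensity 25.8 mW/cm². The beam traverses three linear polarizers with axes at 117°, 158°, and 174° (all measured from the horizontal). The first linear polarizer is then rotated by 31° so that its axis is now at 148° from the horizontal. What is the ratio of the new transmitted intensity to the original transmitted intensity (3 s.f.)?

Before rotation:
I₁ = I₀ cos²(117° − 54°) = I₀ cos²(63°) = 0.2061 I₀.
I₂ = I₁ cos²(158° − 117°) = 0.2061 I₀ · cos²(41°) = 0.1174 I₀.
I₃ = I₂ cos²(174° − 158°) = 0.1174 I₀ · cos²(16°) = 0.1085 I₀.
After rotation:
I₁ = I₀ cos²(148° − 54°) = I₀ cos²(86°) = 0.004866 I₀.
I₂ = I₁ cos²(158° − 148°) = 0.004866 I₀ · cos²(10°) = 0.004719 I₀.
I₃ = I₂ cos²(174° − 158°) = 0.004719 I₀ · cos²(16°) = 0.004361 I₀.
Ratio = 0.004361 / 0.1085 = 0.0402.

I_new/I_old ≈ 0.0402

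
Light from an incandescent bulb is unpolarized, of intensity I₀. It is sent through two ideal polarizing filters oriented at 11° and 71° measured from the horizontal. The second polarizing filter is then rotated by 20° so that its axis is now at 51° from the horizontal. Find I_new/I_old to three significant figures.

Before rotation:
Unpolarized light through the first polarizer → I₁ = ½ I₀, now polarized at 11°.
I₂ = I₁ cos²(71° − 11°) = 0.5 I₀ · cos²(60°) = 0.125 I₀.
After rotation:
Unpolarized light through the first polarizer → I₁ = ½ I₀, now polarized at 11°.
I₂ = I₁ cos²(51° − 11°) = 0.5 I₀ · cos²(40°) = 0.2934 I₀.
Ratio = 0.2934 / 0.125 = 2.347.

I_new/I_old ≈ 2.35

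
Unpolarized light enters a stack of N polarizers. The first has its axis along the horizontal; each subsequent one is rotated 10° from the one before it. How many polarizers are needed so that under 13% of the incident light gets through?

N = 45

First polarizer halves the unpolarized light: factor 1/2.
Each further stage multiplies by cos²(10°) = 0.9698.
After N polarizers: T = 0.5·0.9698^(N−1). Require T < 0.13 ⇒ N−1 > ln(0.13/0.5)/ln(0.9698) = 44.00, so N−1 ≥ 44 and N = 45.
Check: N=45 gives T = 0.13 < 0.13; N=44 gives T = 0.134.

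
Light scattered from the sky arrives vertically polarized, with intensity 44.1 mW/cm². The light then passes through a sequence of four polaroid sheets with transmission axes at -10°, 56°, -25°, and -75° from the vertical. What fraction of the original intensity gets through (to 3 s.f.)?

I₁ = 44.1 mW/cm² · cos²(10°) = 42.77 mW/cm².
I₂ = I₁ · cos²(66°) = 42.77 · 0.1654 = 7.076 mW/cm².
I₃ = I₂ · cos²(81°) = 7.076 · 0.02447 = 0.1732 mW/cm².
I₄ = I₃ · cos²(50°) = 0.1732 · 0.4132 = 0.07154 mW/cm².
Transmitted fraction = 0.001622.

I/I₀ ≈ 0.00162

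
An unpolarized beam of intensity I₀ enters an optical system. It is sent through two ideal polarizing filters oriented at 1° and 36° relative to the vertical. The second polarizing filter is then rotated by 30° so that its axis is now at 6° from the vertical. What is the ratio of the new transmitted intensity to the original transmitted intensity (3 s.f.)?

Before rotation:
Unpolarized light through the first polarizer → I₁ = ½ I₀, now polarized at 1°.
I₂ = I₁ cos²(36° − 1°) = 0.5 I₀ · cos²(35°) = 0.3355 I₀.
After rotation:
Unpolarized light through the first polarizer → I₁ = ½ I₀, now polarized at 1°.
I₂ = I₁ cos²(6° − 1°) = 0.5 I₀ · cos²(5°) = 0.4962 I₀.
Ratio = 0.4962 / 0.3355 = 1.479.

I_new/I_old ≈ 1.48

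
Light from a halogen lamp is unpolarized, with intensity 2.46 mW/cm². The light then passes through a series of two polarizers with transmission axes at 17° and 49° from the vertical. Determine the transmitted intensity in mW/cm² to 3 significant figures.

Unpolarized light through the first polarizer → I₁ = 2.46 mW/cm²/2 = 1.23 mW/cm², polarized at 17°.
I₂ = I₁ · cos²(32°) = 1.23 · 0.7192 = 0.8846 mW/cm².

I ≈ 0.885 mW/cm²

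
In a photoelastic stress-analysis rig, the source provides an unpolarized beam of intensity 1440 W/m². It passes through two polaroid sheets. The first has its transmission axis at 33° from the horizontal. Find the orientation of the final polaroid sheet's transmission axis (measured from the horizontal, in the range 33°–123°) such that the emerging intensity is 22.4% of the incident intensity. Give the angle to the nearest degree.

θ ≈ 81°

Unpolarized light through the first polarizer → I₁ = ½ I₀, now polarized at 33°.
Need I₂/I₀ = 0.224, so cos²(θ − 33°) = 0.224 / 0.5 = 0.448.
θ − 33° = arccos(√0.448) = 48.0°, giving θ ≈ 33 + 48.0 = 81.0°.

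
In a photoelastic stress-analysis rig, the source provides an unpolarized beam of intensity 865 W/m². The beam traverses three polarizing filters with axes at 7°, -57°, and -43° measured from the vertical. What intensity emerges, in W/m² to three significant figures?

I ≈ 78.2 W/m²

Unpolarized light through the first polarizer → I₁ = 865 W/m²/2 = 432.5 W/m², polarized at 7°.
I₂ = I₁ · cos²(64°) = 432.5 · 0.1922 = 83.11 W/m².
I₃ = I₂ · cos²(14°) = 83.11 · 0.9415 = 78.25 W/m².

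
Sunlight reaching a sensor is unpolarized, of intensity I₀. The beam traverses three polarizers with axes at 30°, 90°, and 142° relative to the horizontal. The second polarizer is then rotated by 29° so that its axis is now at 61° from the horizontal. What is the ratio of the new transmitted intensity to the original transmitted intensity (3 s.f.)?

Before rotation:
Unpolarized light through the first polarizer → I₁ = ½ I₀, now polarized at 30°.
I₂ = I₁ cos²(90° − 30°) = 0.5 I₀ · cos²(60°) = 0.125 I₀.
I₃ = I₂ cos²(142° − 90°) = 0.125 I₀ · cos²(52°) = 0.04738 I₀.
After rotation:
Unpolarized light through the first polarizer → I₁ = ½ I₀, now polarized at 30°.
I₂ = I₁ cos²(61° − 30°) = 0.5 I₀ · cos²(31°) = 0.3674 I₀.
I₃ = I₂ cos²(142° − 61°) = 0.3674 I₀ · cos²(81°) = 0.00899 I₀.
Ratio = 0.00899 / 0.04738 = 0.1897.

I_new/I_old ≈ 0.190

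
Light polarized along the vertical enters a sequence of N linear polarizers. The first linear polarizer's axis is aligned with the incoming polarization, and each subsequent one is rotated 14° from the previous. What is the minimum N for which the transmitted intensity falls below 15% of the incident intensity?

N = 33

First polarizer is aligned with the polarization: full transmission.
Each further stage multiplies by cos²(14°) = 0.9415.
After N polarizers: T = 0.9415^(N−1). Require T < 0.15 ⇒ N−1 > ln(0.15)/ln(0.9415) = 31.46, so N−1 ≥ 32 and N = 33.
Check: N=33 gives T = 0.1452 < 0.15; N=32 gives T = 0.1542.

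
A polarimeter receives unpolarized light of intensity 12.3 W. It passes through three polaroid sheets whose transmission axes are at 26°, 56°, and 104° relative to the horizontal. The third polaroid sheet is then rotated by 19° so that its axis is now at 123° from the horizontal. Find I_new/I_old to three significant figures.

I_new/I_old ≈ 0.341

Before rotation:
Unpolarized light through the first polarizer → I₁ = ½ I₀, now polarized at 26°.
I₂ = I₁ cos²(56° − 26°) = 0.5 I₀ · cos²(30°) = 0.375 I₀.
I₃ = I₂ cos²(104° − 56°) = 0.375 I₀ · cos²(48°) = 0.1679 I₀.
After rotation:
Unpolarized light through the first polarizer → I₁ = ½ I₀, now polarized at 26°.
I₂ = I₁ cos²(56° − 26°) = 0.5 I₀ · cos²(30°) = 0.375 I₀.
I₃ = I₂ cos²(123° − 56°) = 0.375 I₀ · cos²(67°) = 0.05725 I₀.
Ratio = 0.05725 / 0.1679 = 0.341.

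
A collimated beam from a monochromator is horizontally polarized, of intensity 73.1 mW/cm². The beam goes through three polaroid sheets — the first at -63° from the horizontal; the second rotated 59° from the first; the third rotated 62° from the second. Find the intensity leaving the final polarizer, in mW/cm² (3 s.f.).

I ≈ 0.881 mW/cm²

By Malus's law, I₁ = 73.1 mW/cm² · cos²(63°) = 15.07 mW/cm².
I₂ = I₁ · cos²(59°) = 15.07 · 0.2653 = 3.997 mW/cm².
I₃ = I₂ · cos²(62°) = 3.997 · 0.2204 = 0.8809 mW/cm².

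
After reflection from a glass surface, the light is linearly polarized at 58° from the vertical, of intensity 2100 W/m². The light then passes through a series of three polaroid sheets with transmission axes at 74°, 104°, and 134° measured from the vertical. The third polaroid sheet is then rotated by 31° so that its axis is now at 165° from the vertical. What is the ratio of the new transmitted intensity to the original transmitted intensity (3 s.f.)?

I_new/I_old ≈ 0.313

Before rotation:
I₁ = I₀ cos²(74° − 58°) = I₀ cos²(16°) = 0.924 I₀.
I₂ = I₁ cos²(104° − 74°) = 0.924 I₀ · cos²(30°) = 0.693 I₀.
I₃ = I₂ cos²(134° − 104°) = 0.693 I₀ · cos²(30°) = 0.5198 I₀.
After rotation:
I₁ = I₀ cos²(74° − 58°) = I₀ cos²(16°) = 0.924 I₀.
I₂ = I₁ cos²(104° − 74°) = 0.924 I₀ · cos²(30°) = 0.693 I₀.
I₃ = I₂ cos²(165° − 104°) = 0.693 I₀ · cos²(61°) = 0.1629 I₀.
Ratio = 0.1629 / 0.5198 = 0.3134.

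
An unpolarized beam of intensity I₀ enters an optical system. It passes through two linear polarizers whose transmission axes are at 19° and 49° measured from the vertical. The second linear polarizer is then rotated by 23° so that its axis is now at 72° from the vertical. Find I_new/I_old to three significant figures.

Before rotation:
Unpolarized light through the first polarizer → I₁ = ½ I₀, now polarized at 19°.
I₂ = I₁ cos²(49° − 19°) = 0.5 I₀ · cos²(30°) = 0.375 I₀.
After rotation:
Unpolarized light through the first polarizer → I₁ = ½ I₀, now polarized at 19°.
I₂ = I₁ cos²(72° − 19°) = 0.5 I₀ · cos²(53°) = 0.1811 I₀.
Ratio = 0.1811 / 0.375 = 0.4829.

I_new/I_old ≈ 0.483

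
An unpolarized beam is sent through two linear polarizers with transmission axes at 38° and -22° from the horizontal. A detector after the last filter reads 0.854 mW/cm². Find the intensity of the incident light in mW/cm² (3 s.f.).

I₀ ≈ 6.83 mW/cm²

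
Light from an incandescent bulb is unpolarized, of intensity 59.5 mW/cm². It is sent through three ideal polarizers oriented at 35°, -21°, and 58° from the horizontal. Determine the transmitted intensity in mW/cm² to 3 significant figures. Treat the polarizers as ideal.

I ≈ 0.339 mW/cm²

Unpolarized light through the first polarizer → I₁ = 59.5 mW/cm²/2 = 29.75 mW/cm², polarized at 35°.
I₂ = I₁ · cos²(56°) = 29.75 · 0.3127 = 9.303 mW/cm².
I₃ = I₂ · cos²(79°) = 9.303 · 0.03641 = 0.3387 mW/cm².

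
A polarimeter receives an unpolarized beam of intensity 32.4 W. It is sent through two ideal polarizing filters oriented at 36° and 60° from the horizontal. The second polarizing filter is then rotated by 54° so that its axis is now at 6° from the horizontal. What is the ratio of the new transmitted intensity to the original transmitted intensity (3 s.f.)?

Before rotation:
Unpolarized light through the first polarizer → I₁ = ½ I₀, now polarized at 36°.
I₂ = I₁ cos²(60° − 36°) = 0.5 I₀ · cos²(24°) = 0.4173 I₀.
After rotation:
Unpolarized light through the first polarizer → I₁ = ½ I₀, now polarized at 36°.
I₂ = I₁ cos²(6° − 36°) = 0.5 I₀ · cos²(30°) = 0.375 I₀.
Ratio = 0.375 / 0.4173 = 0.8987.

I_new/I_old ≈ 0.899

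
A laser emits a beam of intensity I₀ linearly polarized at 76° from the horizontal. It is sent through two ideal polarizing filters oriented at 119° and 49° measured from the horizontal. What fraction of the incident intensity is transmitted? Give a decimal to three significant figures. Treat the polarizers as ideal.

≈ 0.0626 I₀

I₁ = I₀ cos²(119° − 76°) = I₀ cos²(43°) = 0.5349 I₀.
I₂ = I₁ cos²(49° − 119°) = 0.5349 I₀ · cos²(70°) = 0.06257 I₀.
Transmitted fraction = 0.06257.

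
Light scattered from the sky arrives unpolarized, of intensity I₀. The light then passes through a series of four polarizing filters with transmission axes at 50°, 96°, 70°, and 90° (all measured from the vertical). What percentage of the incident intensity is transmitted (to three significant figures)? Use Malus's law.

≈ 17.2%

Unpolarized light through the first polarizer → I₁ = ½ I₀, now polarized at 50°.
I₂ = I₁ cos²(96° − 50°) = 0.5 I₀ · cos²(46°) = 0.2413 I₀.
I₃ = I₂ cos²(70° − 96°) = 0.2413 I₀ · cos²(26°) = 0.1949 I₀.
I₄ = I₃ cos²(90° − 70°) = 0.1949 I₀ · cos²(20°) = 0.1721 I₀.
That is 17.21% of the incident intensity.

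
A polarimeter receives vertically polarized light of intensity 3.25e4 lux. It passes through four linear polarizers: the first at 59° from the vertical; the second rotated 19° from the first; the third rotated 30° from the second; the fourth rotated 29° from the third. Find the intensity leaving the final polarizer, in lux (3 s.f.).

I ≈ 4420 lux

I₁ = 3.25e4 lux · cos²(59°) = 8621 lux.
I₂ = I₁ · cos²(19°) = 8621 · 0.894 = 7707 lux.
I₃ = I₂ · cos²(30°) = 7707 · 0.75 = 5780 lux.
I₄ = I₃ · cos²(29°) = 5780 · 0.765 = 4422 lux.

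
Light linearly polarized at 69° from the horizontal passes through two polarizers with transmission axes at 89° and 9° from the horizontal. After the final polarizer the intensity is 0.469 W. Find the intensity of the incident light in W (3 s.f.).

I₁ = I₀ cos²(89° − 69°) = I₀ cos²(20°) = 0.883 I₀.
I₂ = I₁ cos²(9° − 89°) = 0.883 I₀ · cos²(80°) = 0.02663 I₀.
So 0.469 W = 0.02663 I₀, giving I₀ = 0.469/0.02663 = 17.61 W.

I₀ ≈ 17.6 W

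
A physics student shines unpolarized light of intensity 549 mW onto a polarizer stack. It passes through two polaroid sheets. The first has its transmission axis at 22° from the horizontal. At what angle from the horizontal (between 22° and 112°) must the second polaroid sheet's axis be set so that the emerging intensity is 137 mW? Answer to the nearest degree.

θ ≈ 67°

Unpolarized light through the first polarizer → I₁ = ½ I₀, now polarized at 22°.
Target fraction: 137 / 549 mW = 0.2495 of I₀.
Need I₂/I₀ = 0.2495, so cos²(θ − 22°) = 0.2495 / 0.5 = 0.4991.
θ − 22° = arccos(√0.4991) = 45.1°, giving θ ≈ 22 + 45.1 = 67.1°.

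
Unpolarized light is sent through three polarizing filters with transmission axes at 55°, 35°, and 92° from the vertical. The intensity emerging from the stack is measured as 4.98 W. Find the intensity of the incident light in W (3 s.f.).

Unpolarized light through the first polarizer → I₁ = ½ I₀, now polarized at 55°.
I₂ = I₁ cos²(35° − 55°) = 0.5 I₀ · cos²(20°) = 0.4415 I₀.
I₃ = I₂ cos²(92° − 35°) = 0.4415 I₀ · cos²(57°) = 0.131 I₀.
So 4.98 W = 0.131 I₀, giving I₀ = 4.98/0.131 = 38.03 W.

I₀ ≈ 38.0 W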